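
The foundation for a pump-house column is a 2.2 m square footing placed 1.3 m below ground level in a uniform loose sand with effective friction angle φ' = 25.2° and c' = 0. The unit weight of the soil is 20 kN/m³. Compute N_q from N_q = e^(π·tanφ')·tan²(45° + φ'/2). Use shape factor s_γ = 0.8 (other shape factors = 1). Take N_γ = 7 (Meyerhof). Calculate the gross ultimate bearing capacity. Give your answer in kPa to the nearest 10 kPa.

tan25.2° = 0.4706, so N_q = e^(π×0.4706)·tan²(57.6°) = 4.386 × 2.483 = 10.89.
q = γ·D_f = 20 × 1.3 = 26 kPa.
q·N_q = 26 × 10.889 = 283.12 kPa
0.5·γ·B·N_γ·s_γ = 0.5 × 20 × 2.2 × 7 × 0.8 = 123.2 kPa
q_ult = 283.12 + 123.2 = 406.32 kPa.

q_ult ≈ 410 kPa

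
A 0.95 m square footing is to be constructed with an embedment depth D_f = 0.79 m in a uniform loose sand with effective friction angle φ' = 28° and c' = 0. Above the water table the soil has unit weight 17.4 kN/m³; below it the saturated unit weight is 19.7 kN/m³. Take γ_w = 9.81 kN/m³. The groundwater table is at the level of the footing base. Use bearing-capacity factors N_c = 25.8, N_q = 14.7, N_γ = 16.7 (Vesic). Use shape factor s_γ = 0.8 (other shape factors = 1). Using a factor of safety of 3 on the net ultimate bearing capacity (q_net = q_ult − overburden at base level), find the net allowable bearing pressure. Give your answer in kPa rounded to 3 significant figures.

q = γ·D_f = 17.4 × 0.79 = 13.746 kPa.
For the ½γBN_γ term take γ' = 19.7 − 9.81 = 9.89 kN/m³ (soil below base is submerged).
q·N_q = 13.746 × 14.7 = 202.07 kPa
0.5·γ·B·N_γ·s_γ = 0.5 × 9.89 × 0.95 × 16.7 × 0.8 = 62.762 kPa
q_ult = 202.07 + 62.762 = 264.83 kPa.
q_net = 264.83 − 13.746 = 251.08 kPa.
q_all(net) = 251.08 / 3 = 83.694 kPa.

q_all(net) ≈ 83.7 kPa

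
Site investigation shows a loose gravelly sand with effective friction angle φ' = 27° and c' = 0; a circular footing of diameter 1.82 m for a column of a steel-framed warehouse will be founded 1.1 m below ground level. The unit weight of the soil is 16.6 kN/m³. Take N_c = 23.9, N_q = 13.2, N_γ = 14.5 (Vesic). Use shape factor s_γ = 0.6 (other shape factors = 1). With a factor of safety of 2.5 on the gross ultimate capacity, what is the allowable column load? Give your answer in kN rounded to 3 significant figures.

Effective surcharge at the founding depth q = γ·D_f = 16.6 × 1.1 = 18.26 kPa.
q_ult = q·N_q + 0.5·γ·B·N_γ·s_γ
     = 18.26 × 13.2 + 0.5 × 16.6 × 1.82 × 14.5 × 0.6
     = 241.03 + 131.42 = 372.45 kPa.
Gross allowable pressure q_all = 372.45 / 2.5 = 148.98 kPa.
Footing area = 2.6016 m², so allowable column load = 148.98 × 2.6016 = 387.59 kN.

P_all ≈ 388 kN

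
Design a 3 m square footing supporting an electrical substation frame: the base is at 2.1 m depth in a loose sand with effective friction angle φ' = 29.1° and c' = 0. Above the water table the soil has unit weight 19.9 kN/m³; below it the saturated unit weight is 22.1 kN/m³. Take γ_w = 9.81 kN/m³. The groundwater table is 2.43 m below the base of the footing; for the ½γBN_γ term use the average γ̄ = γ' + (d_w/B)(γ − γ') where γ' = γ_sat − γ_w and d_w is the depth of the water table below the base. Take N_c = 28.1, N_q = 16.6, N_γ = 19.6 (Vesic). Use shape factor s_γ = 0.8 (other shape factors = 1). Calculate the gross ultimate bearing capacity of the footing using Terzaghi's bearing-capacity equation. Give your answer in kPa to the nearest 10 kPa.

Overburden at base level: q = 19.9 × 2.1 = 41.79 kPa.
The water table is 2.43 m below the base (< B = 3 m), so the ½γBN_γ term uses γ̄ = γ' + (d_w/B)(γ − γ') = 12.29 + (2.43/3)(19.9 − 12.29) = 18.454 kN/m³.
Surcharge term q·N_q = 41.79 × 16.6 = 693.71 kPa; self-weight term 0.5·γ·B·N_γ·s_γ = 0.5 × 18.454 × 3 × 19.6 × 0.8 = 434.04 kPa.
q_ult = 693.71 + 434.04 = 1127.8 kPa.

q_ult ≈ 1130 kPa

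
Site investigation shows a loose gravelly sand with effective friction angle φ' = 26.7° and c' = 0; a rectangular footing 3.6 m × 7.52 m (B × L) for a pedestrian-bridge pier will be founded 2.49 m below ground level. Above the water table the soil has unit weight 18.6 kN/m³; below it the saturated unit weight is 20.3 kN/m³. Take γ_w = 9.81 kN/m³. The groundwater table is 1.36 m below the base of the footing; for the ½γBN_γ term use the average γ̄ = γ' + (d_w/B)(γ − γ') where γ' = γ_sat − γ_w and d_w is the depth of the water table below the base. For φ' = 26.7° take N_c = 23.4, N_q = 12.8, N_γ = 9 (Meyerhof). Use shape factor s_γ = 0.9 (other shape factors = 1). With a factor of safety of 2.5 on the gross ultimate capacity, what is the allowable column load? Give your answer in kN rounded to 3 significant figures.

q = γ·D_f = 18.6 × 2.49 = 46.314 kPa.
γ' = 10.49 kN/m³; averaging over the depth B below the base, γ̄ = γ' + (d_w/B)(γ − γ') = 13.554 kN/m³.
q·N_q = 46.314 × 12.8 = 592.82 kPa
0.5·γ·B·N_γ·s_γ = 0.5 × 13.554 × 3.6 × 9 × 0.9 = 197.61 kPa
q_ult = 592.82 + 197.61 = 790.43 kPa.
Gross allowable pressure q_all = 790.43 / 2.5 = 316.17 kPa.
Footing area = 27.072 m², so allowable column load = 316.17 × 27.072 = 8559.4 kN.

P_all ≈ 8560 kN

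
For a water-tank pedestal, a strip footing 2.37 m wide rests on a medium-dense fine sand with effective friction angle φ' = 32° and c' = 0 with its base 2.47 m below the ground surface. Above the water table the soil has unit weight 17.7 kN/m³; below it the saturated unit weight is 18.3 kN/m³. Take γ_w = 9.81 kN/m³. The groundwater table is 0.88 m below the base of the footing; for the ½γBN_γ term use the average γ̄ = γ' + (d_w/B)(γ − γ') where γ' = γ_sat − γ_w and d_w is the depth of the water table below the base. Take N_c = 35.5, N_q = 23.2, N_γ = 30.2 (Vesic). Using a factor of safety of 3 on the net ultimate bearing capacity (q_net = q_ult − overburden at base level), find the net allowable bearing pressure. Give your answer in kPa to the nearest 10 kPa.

Overburden at base level: q = 17.7 × 2.47 = 43.719 kPa.
The water table is 0.88 m below the base (< B = 2.37 m), so the ½γBN_γ term uses γ̄ = γ' + (d_w/B)(γ − γ') = 8.49 + (0.88/2.37)(17.7 − 8.49) = 11.91 kN/m³.
Surcharge term q·N_q = 43.719 × 23.2 = 1014.3 kPa; self-weight term 0.5·γ·B·N_γ = 0.5 × 11.91 × 2.37 × 30.2 = 426.21 kPa.
q_ult = 1014.3 + 426.21 = 1440.5 kPa.
q_net = 1440.5 − 43.719 = 1396.8 kPa.
q_all(net) = 1396.8 / 3 = 465.59 kPa.

q_all(net) ≈ 470 kPa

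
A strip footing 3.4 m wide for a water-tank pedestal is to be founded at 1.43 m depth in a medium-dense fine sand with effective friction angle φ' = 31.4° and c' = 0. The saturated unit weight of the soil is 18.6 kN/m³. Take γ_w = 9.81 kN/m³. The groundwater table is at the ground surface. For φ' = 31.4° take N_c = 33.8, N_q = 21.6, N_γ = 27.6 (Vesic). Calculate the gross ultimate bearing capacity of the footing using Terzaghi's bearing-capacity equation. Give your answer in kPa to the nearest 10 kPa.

q_ult ≈ 680 kPa

With the water table at the surface the whole profile is submerged: γ' = 18.6 − 9.81 = 8.79 kN/m³, so q = γ'·D_f = 12.57 kPa; the same γ' applies in the ½γBN_γ term.
q_ult = q·N_q + 0.5·γ·B·N_γ
     = 12.57 × 21.6 + 0.5 × 8.79 × 3.4 × 27.6
     = 271.51 + 412.43 = 683.93 kPa.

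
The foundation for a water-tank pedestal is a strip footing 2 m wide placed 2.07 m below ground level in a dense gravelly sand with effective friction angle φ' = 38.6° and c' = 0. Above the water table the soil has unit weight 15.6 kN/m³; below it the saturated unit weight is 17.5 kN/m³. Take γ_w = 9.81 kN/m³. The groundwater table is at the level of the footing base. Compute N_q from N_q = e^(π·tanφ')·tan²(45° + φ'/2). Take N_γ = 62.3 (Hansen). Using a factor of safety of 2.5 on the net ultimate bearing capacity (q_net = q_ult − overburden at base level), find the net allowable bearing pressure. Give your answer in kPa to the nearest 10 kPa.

N_q = e^(π·tan38.6°)·tan²(64.3°) = 53.01.
Effective surcharge at the founding depth q = γ·D_f = 15.6 × 2.07 = 32.292 kPa.
The water table coincides with the base, so in the self-weight term γ → γ' = 7.69 kN/m³.
q_ult = q·N_q + 0.5·γ·B·N_γ
     = 32.292 × 53.014 + 0.5 × 7.69 × 2 × 62.3
     = 1711.9 + 479.09 = 2191 kPa.
q_net = 2191 − 32.292 = 2158.7 kPa.
q_all(net) = 2158.7 / 2.5 = 863.5 kPa.

q_all(net) ≈ 860 kPa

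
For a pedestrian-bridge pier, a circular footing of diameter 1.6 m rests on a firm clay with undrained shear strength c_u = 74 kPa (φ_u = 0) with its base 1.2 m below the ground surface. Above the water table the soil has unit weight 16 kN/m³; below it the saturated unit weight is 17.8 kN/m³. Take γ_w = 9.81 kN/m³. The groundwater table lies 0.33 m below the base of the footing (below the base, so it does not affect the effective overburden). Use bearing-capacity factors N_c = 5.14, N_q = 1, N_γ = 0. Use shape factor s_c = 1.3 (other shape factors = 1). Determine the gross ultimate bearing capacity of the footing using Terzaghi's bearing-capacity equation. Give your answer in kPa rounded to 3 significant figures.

Effective surcharge at the founding depth q = γ·D_f = 16 × 1.2 = 19.2 kPa.
q_ult = c·N_c·s_c + q·N_q
     = 74 × 5.14 × 1.3 + 19.2 × 1
     = 494.47 + 19.2 = 513.67 kPa.

q_ult ≈ 514 kPa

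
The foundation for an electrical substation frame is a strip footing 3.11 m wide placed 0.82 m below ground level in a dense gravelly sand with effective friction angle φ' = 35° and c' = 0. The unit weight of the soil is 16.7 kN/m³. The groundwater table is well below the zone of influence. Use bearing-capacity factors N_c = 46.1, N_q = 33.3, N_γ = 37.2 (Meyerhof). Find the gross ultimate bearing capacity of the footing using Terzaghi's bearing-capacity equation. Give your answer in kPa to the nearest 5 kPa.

Overburden at base level: q = 16.7 × 0.82 = 13.694 kPa.
Surcharge term q·N_q = 13.694 × 33.3 = 456.01 kPa; self-weight term 0.5·γ·B·N_γ = 0.5 × 16.7 × 3.11 × 37.2 = 966.03 kPa.
q_ult = 456.01 + 966.03 = 1422 kPa.

q_ult ≈ 1420 kPa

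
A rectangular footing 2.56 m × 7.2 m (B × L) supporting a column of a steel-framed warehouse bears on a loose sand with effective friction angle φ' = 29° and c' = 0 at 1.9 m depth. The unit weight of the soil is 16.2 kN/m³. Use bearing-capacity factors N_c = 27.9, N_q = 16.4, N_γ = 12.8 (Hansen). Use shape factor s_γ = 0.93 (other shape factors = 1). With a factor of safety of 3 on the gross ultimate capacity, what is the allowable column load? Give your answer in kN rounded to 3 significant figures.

P_all ≈ 4620 kN

Effective surcharge at the founding depth q = γ·D_f = 16.2 × 1.9 = 30.78 kPa.
q_ult = q·N_q + 0.5·γ·B·N_γ·s_γ
     = 30.78 × 16.4 + 0.5 × 16.2 × 2.56 × 12.8 × 0.93
     = 504.79 + 246.84 = 751.63 kPa.
Gross allowable pressure q_all = 751.63 / 3 = 250.54 kPa.
Footing area = 18.432 m², so allowable column load = 250.54 × 18.432 = 4618 kN.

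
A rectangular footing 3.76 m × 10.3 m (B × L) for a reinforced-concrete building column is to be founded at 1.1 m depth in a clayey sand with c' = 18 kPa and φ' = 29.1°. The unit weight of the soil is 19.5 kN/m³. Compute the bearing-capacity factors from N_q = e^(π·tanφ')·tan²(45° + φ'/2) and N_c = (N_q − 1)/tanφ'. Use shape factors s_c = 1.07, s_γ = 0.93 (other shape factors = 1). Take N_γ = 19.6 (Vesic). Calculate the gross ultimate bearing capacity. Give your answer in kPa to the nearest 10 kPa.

q_ult ≈ 1570 kPa

tan29.1° = 0.5566, so N_q = e^(π×0.5566)·tan²(59.55°) = 5.746 × 2.894 = 16.63.
N_c = (16.63 − 1)/tan29.1° = 28.08.
Effective surcharge at the founding depth q = γ·D_f = 19.5 × 1.1 = 21.45 kPa.
q_ult = c·N_c·s_c + q·N_q + 0.5·γ·B·N_γ·s_γ
     = 18 × 28.078 × 1.07 + 21.45 × 16.628 + 0.5 × 19.5 × 3.76 × 19.6 × 0.93
     = 540.78 + 356.67 + 668.24 = 1565.7 kPa.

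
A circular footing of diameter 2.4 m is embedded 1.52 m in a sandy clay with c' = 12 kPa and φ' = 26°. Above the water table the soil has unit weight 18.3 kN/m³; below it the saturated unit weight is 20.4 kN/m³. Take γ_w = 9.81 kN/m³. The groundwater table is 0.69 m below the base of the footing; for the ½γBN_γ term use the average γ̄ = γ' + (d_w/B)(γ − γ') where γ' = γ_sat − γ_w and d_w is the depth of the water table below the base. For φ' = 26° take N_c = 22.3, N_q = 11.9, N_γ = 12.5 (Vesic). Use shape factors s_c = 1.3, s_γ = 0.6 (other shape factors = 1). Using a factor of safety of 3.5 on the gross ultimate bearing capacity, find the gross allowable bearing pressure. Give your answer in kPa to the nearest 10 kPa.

q = γ·D_f = 18.3 × 1.52 = 27.816 kPa.
γ' = 10.59 kN/m³; averaging over the depth B below the base, γ̄ = γ' + (d_w/B)(γ − γ') = 12.807 kN/m³.
c·N_c·s_c = 12 × 22.3 × 1.3 = 347.88 kPa
q·N_q = 27.816 × 11.9 = 331.01 kPa
0.5·γ·B·N_γ·s_γ = 0.5 × 12.807 × 2.4 × 12.5 × 0.6 = 115.26 kPa
q_ult = 347.88 + 331.01 + 115.26 = 794.15 kPa.
q_all = 794.15 / 3.5 = 226.9 kPa.

q_all ≈ 230 kPa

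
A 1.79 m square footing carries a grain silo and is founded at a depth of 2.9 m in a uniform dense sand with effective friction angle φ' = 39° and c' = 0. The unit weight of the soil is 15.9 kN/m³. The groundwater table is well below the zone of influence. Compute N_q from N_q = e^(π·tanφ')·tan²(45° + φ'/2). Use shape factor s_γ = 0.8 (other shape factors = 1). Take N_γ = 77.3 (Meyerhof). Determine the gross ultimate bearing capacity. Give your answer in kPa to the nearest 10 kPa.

tan39° = 0.8098, so N_q = e^(π×0.8098)·tan²(64.5°) = 12.731 × 4.395 = 55.96.
Overburden at base level: q = 15.9 × 2.9 = 46.11 kPa.
Surcharge term q·N_q = 46.11 × 55.957 = 2580.2 kPa; self-weight term 0.5·γ·B·N_γ·s_γ = 0.5 × 15.9 × 1.79 × 77.3 × 0.8 = 880.01 kPa.
q_ult = 2580.2 + 880.01 = 3460.2 kPa.

q_ult ≈ 3460 kPa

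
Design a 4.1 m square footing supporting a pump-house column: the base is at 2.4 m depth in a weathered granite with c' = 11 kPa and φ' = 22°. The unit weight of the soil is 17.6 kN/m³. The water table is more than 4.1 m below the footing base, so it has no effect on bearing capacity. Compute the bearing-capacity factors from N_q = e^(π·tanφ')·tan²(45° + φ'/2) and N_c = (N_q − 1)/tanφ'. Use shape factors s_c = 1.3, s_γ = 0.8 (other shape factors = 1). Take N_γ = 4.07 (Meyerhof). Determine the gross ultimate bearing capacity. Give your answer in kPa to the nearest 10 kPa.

q_ult ≈ 690 kPa

tan22° = 0.404, so N_q = e^(π×0.404)·tan²(56°) = 3.558 × 2.198 = 7.82.
N_c = (7.82 − 1)/tan22° = 16.88.
q = γ·D_f = 17.6 × 2.4 = 42.24 kPa.
c·N_c·s_c = 11 × 16.883 × 1.3 = 241.42 kPa
q·N_q = 42.24 × 7.8211 = 330.36 kPa
0.5·γ·B·N_γ·s_γ = 0.5 × 17.6 × 4.1 × 4.07 × 0.8 = 117.48 kPa
q_ult = 241.42 + 330.36 + 117.48 = 689.27 kPa.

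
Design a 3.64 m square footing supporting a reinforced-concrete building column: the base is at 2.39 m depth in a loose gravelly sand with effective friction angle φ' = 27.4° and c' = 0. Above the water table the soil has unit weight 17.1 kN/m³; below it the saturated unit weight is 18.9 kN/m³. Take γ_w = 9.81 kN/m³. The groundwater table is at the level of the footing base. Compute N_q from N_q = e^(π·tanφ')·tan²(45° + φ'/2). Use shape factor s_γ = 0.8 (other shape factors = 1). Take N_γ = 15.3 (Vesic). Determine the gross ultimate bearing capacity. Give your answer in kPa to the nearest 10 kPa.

tan27.4° = 0.5184, so N_q = e^(π×0.5184)·tan²(58.7°) = 5.096 × 2.705 = 13.78.
q = γ·D_f = 17.1 × 2.39 = 40.869 kPa.
For the ½γBN_γ term take γ' = 18.9 − 9.81 = 9.09 kN/m³ (soil below base is submerged).
q·N_q = 40.869 × 13.785 = 563.38 kPa
0.5·γ·B·N_γ·s_γ = 0.5 × 9.09 × 3.64 × 15.3 × 0.8 = 202.5 kPa
q_ult = 563.38 + 202.5 = 765.87 kPa.

q_ult ≈ 770 kPa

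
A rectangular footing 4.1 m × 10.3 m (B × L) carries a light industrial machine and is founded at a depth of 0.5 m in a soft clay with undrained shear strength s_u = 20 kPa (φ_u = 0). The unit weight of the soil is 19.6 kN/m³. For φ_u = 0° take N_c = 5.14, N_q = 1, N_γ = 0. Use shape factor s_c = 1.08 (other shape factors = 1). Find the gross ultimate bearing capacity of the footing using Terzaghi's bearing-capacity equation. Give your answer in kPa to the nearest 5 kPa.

q_ult ≈ 120 kPa

Effective surcharge at the founding depth q = γ·D_f = 19.6 × 0.5 = 9.8 kPa.
q_ult = c·N_c·s_c + q·N_q
     = 20 × 5.14 × 1.08 + 9.8 × 1
     = 111.02 + 9.8 = 120.82 kPa.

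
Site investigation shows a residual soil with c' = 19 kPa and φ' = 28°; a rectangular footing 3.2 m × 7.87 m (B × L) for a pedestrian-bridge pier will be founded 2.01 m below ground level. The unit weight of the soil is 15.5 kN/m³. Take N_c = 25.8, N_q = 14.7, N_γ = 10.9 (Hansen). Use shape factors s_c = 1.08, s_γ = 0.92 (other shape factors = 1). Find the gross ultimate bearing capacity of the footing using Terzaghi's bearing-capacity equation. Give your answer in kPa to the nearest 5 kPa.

q = γ·D_f = 15.5 × 2.01 = 31.155 kPa.
c·N_c·s_c = 19 × 25.8 × 1.08 = 529.42 kPa
q·N_q = 31.155 × 14.7 = 457.98 kPa
0.5·γ·B·N_γ·s_γ = 0.5 × 15.5 × 3.2 × 10.9 × 0.92 = 248.69 kPa
q_ult = 529.42 + 457.98 + 248.69 = 1236.1 kPa.

q_ult ≈ 1235 kPa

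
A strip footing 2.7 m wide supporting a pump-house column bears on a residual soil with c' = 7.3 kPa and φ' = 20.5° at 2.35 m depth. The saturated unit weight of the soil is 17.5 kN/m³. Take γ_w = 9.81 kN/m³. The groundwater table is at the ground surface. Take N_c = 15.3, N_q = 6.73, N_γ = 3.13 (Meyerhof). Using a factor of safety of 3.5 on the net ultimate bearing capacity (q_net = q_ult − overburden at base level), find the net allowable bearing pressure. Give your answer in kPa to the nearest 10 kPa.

γ' = 17.5 − 9.81 = 7.69 kN/m³ (submerged throughout). q = 7.69 × 2.35 = 18.072 kPa; the same γ' applies in the ½γBN_γ term.
c·N_c = 7.3 × 15.3 = 111.69 kPa
q·N_q = 18.072 × 6.73 = 121.62 kPa
0.5·γ·B·N_γ = 0.5 × 7.69 × 2.7 × 3.13 = 32.494 kPa
q_ult = 111.69 + 121.62 + 32.494 = 265.81 kPa.
q_net = 265.81 − 18.072 = 247.73 kPa.
q_all(net) = 247.73 / 3.5 = 70.781 kPa.

q_all(net) ≈ 70 kPa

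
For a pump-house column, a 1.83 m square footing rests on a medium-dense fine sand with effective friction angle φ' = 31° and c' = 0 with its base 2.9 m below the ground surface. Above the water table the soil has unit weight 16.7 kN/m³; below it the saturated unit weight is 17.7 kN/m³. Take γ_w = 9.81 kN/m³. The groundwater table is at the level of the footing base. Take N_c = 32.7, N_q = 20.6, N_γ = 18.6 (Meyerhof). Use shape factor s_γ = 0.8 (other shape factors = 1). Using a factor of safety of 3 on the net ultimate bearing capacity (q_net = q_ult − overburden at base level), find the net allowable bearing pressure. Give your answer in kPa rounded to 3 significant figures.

q = γ·D_f = 16.7 × 2.9 = 48.43 kPa.
For the ½γBN_γ term take γ' = 17.7 − 9.81 = 7.89 kN/m³ (soil below base is submerged).
q·N_q = 48.43 × 20.6 = 997.66 kPa
0.5·γ·B·N_γ·s_γ = 0.5 × 7.89 × 1.83 × 18.6 × 0.8 = 107.42 kPa
q_ult = 997.66 + 107.42 = 1105.1 kPa.
q_net = 1105.1 − 48.43 = 1056.7 kPa.
q_all(net) = 1056.7 / 3 = 352.22 kPa.

q_all(net) ≈ 352 kPa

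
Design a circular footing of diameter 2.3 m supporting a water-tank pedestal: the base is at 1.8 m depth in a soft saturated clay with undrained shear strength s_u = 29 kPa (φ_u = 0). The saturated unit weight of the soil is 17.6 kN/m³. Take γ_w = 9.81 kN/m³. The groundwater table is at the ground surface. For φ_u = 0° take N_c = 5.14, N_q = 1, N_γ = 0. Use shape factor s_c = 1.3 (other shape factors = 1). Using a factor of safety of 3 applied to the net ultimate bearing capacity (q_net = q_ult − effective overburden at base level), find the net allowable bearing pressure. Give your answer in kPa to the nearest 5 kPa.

Water table at ground surface, so effective unit weight γ' = 17.6 − 9.81 = 7.79 kN/m³ is used throughout; overburden q = 7.79 × 1.8 = 14.022 kPa.
Cohesion term c·N_c·s_c = 29 × 5.14 × 1.3 = 193.78 kPa; surcharge term q·N_q = 14.022 × 1 = 14.022 kPa.
q_ult = 193.78 + 14.022 = 207.8 kPa.
Net ultimate: q_net = 207.8 − 14.022 = 193.78 kPa.
q_all(net) = 193.78 / 3 = 64.593 kPa.

q_all(net) ≈ 65 kPa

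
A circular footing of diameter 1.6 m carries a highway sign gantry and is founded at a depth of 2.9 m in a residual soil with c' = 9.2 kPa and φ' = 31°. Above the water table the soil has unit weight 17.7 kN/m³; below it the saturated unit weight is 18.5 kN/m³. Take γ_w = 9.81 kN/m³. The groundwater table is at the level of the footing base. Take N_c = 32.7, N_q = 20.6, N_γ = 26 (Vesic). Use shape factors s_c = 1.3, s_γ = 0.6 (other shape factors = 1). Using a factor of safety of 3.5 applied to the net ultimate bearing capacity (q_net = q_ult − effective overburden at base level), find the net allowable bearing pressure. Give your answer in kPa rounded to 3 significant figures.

q_all(net) ≈ 430 kPa

q = γ·D_f = 17.7 × 2.9 = 51.33 kPa.
For the ½γBN_γ term take γ' = 18.5 − 9.81 = 8.69 kN/m³ (soil below base is submerged).
c·N_c·s_c = 9.2 × 32.7 × 1.3 = 391.09 kPa
q·N_q = 51.33 × 20.6 = 1057.4 kPa
0.5·γ·B·N_γ·s_γ = 0.5 × 8.69 × 1.6 × 26 × 0.6 = 108.45 kPa
q_ult = 391.09 + 1057.4 + 108.45 = 1556.9 kPa.
Net ultimate: q_net = 1556.9 − 51.33 = 1505.6 kPa.
q_all(net) = 1505.6 / 3.5 = 430.17 kPa.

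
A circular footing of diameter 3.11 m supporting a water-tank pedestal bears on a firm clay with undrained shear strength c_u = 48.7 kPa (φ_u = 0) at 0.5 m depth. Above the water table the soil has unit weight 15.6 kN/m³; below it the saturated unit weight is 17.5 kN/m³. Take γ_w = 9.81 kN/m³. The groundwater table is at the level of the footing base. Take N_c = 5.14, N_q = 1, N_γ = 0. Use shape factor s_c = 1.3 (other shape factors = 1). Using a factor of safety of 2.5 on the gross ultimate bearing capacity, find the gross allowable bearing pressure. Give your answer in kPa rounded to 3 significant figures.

Effective surcharge at the founding depth q = γ·D_f = 15.6 × 0.5 = 7.8 kPa.
q_ult = c·N_c·s_c + q·N_q
     = 48.7 × 5.14 × 1.3 + 7.8 × 1
     = 325.41 + 7.8 = 333.21 kPa.
q_all = 333.21 / 2.5 = 133.29 kPa.

q_all ≈ 133 kPa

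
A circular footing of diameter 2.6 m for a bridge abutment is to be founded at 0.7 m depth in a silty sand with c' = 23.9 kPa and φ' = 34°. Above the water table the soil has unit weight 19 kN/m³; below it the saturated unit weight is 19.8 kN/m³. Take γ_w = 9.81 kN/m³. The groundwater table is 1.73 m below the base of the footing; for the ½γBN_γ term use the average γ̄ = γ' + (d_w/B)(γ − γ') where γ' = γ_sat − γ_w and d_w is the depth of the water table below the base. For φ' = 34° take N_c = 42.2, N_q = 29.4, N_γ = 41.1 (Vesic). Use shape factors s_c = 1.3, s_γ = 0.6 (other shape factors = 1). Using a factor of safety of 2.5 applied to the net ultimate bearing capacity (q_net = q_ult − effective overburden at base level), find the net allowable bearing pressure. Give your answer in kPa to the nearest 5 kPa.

q = γ·D_f = 19 × 0.7 = 13.3 kPa.
γ' = 9.99 kN/m³; averaging over the depth B below the base, γ̄ = γ' + (d_w/B)(γ − γ') = 15.985 kN/m³.
c·N_c·s_c = 23.9 × 42.2 × 1.3 = 1311.2 kPa
q·N_q = 13.3 × 29.4 = 391.02 kPa
0.5·γ·B·N_γ·s_γ = 0.5 × 15.985 × 2.6 × 41.1 × 0.6 = 512.45 kPa
q_ult = 1311.2 + 391.02 + 512.45 = 2214.6 kPa.
Net ultimate: q_net = 2214.6 − 13.3 = 2201.3 kPa.
q_all(net) = 2201.3 / 2.5 = 880.53 kPa.

q_all(net) ≈ 880 kPa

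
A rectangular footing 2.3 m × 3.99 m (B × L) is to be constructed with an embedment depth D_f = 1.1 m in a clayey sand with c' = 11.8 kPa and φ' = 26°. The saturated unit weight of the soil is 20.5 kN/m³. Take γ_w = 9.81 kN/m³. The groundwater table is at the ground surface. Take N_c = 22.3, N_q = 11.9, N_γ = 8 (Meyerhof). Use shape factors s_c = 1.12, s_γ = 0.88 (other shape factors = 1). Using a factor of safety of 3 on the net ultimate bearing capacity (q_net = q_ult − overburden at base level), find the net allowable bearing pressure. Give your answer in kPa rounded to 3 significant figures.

q_all(net) ≈ 170 kPa

γ' = 20.5 − 9.81 = 10.69 kN/m³ (submerged throughout). q = 10.69 × 1.1 = 11.759 kPa; the same γ' applies in the ½γBN_γ term.
c·N_c·s_c = 11.8 × 22.3 × 1.12 = 294.72 kPa
q·N_q = 11.759 × 11.9 = 139.93 kPa
0.5·γ·B·N_γ·s_γ = 0.5 × 10.69 × 2.3 × 8 × 0.88 = 86.546 kPa
q_ult = 294.72 + 139.93 + 86.546 = 521.2 kPa.
q_net = 521.2 − 11.759 = 509.44 kPa.
q_all(net) = 509.44 / 3 = 169.81 kPa.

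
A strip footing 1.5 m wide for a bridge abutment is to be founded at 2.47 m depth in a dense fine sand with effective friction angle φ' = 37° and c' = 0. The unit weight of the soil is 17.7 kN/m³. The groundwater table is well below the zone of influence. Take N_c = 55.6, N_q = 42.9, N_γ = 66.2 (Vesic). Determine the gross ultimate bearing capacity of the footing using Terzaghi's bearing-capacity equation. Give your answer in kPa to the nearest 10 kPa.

q_ult ≈ 2750 kPa

Overburden at base level: q = 17.7 × 2.47 = 43.719 kPa.
Surcharge term q·N_q = 43.719 × 42.9 = 1875.5 kPa; self-weight term 0.5·γ·B·N_γ = 0.5 × 17.7 × 1.5 × 66.2 = 878.8 kPa.
q_ult = 1875.5 + 878.8 = 2754.4 kPa.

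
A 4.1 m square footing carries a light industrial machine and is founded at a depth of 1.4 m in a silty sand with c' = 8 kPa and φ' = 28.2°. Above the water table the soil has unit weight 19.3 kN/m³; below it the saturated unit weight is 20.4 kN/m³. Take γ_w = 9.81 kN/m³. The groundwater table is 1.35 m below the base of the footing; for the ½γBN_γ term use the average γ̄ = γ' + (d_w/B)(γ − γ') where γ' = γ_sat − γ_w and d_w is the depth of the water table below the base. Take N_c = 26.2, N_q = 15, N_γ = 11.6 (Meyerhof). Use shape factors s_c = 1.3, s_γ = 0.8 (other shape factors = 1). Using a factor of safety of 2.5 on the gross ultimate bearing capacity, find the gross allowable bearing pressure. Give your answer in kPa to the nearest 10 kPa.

Effective surcharge at the founding depth q = γ·D_f = 19.3 × 1.4 = 27.02 kPa.
With d_w = 1.35 m < B, γ̄ = 10.59 + (1.35/4.1) × (19.3 − 10.59) = 13.458 kN/m³.
q_ult = c·N_c·s_c + q·N_q + 0.5·γ·B·N_γ·s_γ
     = 8 × 26.2 × 1.3 + 27.02 × 15 + 0.5 × 13.458 × 4.1 × 11.6 × 0.8
     = 272.48 + 405.3 + 256.02 = 933.8 kPa.
q_all = 933.8 / 2.5 = 373.52 kPa.

q_all ≈ 370 kPa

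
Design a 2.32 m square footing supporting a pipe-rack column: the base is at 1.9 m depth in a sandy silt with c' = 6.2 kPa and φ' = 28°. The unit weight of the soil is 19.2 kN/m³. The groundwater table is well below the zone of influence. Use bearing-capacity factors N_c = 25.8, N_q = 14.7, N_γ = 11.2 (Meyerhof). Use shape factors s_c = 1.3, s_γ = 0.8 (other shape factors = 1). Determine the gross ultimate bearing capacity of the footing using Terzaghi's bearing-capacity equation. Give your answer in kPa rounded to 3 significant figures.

q_ult ≈ 944 kPa

Overburden at base level: q = 19.2 × 1.9 = 36.48 kPa.
Cohesion term c·N_c·s_c = 6.2 × 25.8 × 1.3 = 207.95 kPa; surcharge term q·N_q = 36.48 × 14.7 = 536.26 kPa; self-weight term 0.5·γ·B·N_γ·s_γ = 0.5 × 19.2 × 2.32 × 11.2 × 0.8 = 199.56 kPa.
q_ult = 207.95 + 536.26 + 199.56 = 943.76 kPa.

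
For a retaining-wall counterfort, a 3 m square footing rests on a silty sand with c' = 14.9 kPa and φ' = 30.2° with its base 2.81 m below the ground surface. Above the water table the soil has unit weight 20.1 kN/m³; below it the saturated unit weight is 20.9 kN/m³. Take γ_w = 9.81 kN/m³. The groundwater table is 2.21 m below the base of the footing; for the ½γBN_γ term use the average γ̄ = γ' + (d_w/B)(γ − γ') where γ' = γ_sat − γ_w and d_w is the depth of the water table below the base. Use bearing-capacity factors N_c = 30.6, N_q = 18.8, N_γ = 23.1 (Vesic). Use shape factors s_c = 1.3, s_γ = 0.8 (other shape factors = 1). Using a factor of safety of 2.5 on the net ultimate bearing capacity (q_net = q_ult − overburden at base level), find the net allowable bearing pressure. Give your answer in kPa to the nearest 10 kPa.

q_all(net) ≈ 840 kPa

q = γ·D_f = 20.1 × 2.81 = 56.481 kPa.
γ' = 11.09 kN/m³; averaging over the depth B below the base, γ̄ = γ' + (d_w/B)(γ − γ') = 17.727 kN/m³.
c·N_c·s_c = 14.9 × 30.6 × 1.3 = 592.72 kPa
q·N_q = 56.481 × 18.8 = 1061.8 kPa
0.5·γ·B·N_γ·s_γ = 0.5 × 17.727 × 3 × 23.1 × 0.8 = 491.4 kPa
q_ult = 592.72 + 1061.8 + 491.4 = 2146 kPa.
q_net = 2146 − 56.481 = 2089.5 kPa.
q_all(net) = 2089.5 / 2.5 = 835.79 kPa.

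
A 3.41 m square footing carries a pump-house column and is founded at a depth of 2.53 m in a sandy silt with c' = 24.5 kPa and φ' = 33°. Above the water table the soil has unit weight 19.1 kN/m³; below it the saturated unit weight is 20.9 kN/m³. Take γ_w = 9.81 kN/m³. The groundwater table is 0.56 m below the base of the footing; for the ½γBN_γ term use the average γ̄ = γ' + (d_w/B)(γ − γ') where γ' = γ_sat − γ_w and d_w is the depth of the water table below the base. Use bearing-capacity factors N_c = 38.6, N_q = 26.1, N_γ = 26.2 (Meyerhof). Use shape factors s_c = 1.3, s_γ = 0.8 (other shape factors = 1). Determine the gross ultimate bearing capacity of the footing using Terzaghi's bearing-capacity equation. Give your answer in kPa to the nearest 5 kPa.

q_ult ≈ 2935 kPa

Effective surcharge at the founding depth q = γ·D_f = 19.1 × 2.53 = 48.323 kPa.
With d_w = 0.56 m < B, γ̄ = 11.09 + (0.56/3.41) × (19.1 − 11.09) = 12.405 kN/m³.
q_ult = c·N_c·s_c + q·N_q + 0.5·γ·B·N_γ·s_γ
     = 24.5 × 38.6 × 1.3 + 48.323 × 26.1 + 0.5 × 12.405 × 3.41 × 26.2 × 0.8
     = 1229.4 + 1261.2 + 443.33 = 2934 kPa.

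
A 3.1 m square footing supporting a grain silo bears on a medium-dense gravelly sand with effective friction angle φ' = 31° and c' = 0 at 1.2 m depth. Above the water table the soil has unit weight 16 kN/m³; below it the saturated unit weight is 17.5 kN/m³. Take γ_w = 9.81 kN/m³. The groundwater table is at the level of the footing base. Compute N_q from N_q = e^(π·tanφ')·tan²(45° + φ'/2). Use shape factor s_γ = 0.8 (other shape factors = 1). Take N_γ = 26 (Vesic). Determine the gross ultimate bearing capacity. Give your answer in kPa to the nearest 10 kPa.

q_ult ≈ 640 kPa

tan31° = 0.6009, so N_q = e^(π×0.6009)·tan²(60.5°) = 6.604 × 3.124 = 20.63.
Overburden at base level: q = 16 × 1.2 = 19.2 kPa.
Below the base the soil is submerged, so the ½γBN_γ term uses γ' = 17.5 − 9.81 = 7.69 kN/m³.
Surcharge term q·N_q = 19.2 × 20.631 = 396.11 kPa; self-weight term 0.5·γ·B·N_γ·s_γ = 0.5 × 7.69 × 3.1 × 26 × 0.8 = 247.93 kPa.
q_ult = 396.11 + 247.93 = 644.04 kPa.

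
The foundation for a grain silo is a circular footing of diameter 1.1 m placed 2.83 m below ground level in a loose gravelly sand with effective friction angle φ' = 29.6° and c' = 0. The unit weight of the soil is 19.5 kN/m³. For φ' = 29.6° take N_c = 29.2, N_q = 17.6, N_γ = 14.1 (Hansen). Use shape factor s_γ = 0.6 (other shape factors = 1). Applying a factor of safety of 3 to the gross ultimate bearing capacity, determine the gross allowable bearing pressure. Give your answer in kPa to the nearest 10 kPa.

q_all ≈ 350 kPa

q = γ·D_f = 19.5 × 2.83 = 55.185 kPa.
q·N_q = 55.185 × 17.6 = 971.26 kPa
0.5·γ·B·N_γ·s_γ = 0.5 × 19.5 × 1.1 × 14.1 × 0.6 = 90.734 kPa
q_ult = 971.26 + 90.734 = 1062 kPa.
q_all = q_ult / FS = 1062 / 3 = 354 kPa.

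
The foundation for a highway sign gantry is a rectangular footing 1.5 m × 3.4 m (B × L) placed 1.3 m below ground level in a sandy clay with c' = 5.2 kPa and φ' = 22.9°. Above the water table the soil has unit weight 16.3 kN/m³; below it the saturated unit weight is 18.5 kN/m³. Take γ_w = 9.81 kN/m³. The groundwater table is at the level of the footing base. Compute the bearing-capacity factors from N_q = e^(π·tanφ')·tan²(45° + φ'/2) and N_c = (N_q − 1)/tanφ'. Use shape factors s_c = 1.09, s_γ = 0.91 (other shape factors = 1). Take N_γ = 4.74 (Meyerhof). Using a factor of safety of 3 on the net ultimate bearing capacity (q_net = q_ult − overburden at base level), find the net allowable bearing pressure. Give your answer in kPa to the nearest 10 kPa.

N_q = e^(π·tan22.9°)·tan²(56.45°) = 8.57; N_c = (N_q − 1)/tanφ' = 17.93.
Effective surcharge at the founding depth q = γ·D_f = 16.3 × 1.3 = 21.19 kPa.
The water table coincides with the base, so in the self-weight term γ → γ' = 8.69 kN/m³.
q_ult = c·N_c·s_c + q·N_q + 0.5·γ·B·N_γ·s_γ
     = 5.2 × 17.927 × 1.09 + 21.19 × 8.5728 + 0.5 × 8.69 × 1.5 × 4.74 × 0.91
     = 101.61 + 181.66 + 28.113 = 311.38 kPa.
q_net = 311.38 − 21.19 = 290.19 kPa.
q_all(net) = 290.19 / 3 = 96.731 kPa.

q_all(net) ≈ 100 kPa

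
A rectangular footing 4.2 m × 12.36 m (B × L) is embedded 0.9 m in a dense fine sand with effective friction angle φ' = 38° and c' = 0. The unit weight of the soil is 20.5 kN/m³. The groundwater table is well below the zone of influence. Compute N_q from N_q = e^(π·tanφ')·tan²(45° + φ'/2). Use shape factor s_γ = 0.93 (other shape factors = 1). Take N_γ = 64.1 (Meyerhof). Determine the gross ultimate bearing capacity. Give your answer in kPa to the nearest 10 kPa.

q_ult ≈ 3470 kPa

tan38° = 0.7813, so N_q = e^(π×0.7813)·tan²(64°) = 11.64 × 4.204 = 48.93.
Effective surcharge at the founding depth q = γ·D_f = 20.5 × 0.9 = 18.45 kPa.
q_ult = q·N_q + 0.5·γ·B·N_γ·s_γ
     = 18.45 × 48.933 + 0.5 × 20.5 × 4.2 × 64.1 × 0.93
     = 902.82 + 2566.3 = 3469.2 kPa.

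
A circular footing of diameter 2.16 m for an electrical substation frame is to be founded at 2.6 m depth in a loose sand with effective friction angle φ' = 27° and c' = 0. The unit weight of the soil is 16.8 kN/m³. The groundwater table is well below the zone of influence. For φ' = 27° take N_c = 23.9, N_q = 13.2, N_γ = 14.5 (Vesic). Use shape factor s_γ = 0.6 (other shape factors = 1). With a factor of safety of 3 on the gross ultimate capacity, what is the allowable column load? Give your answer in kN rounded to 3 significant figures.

q = γ·D_f = 16.8 × 2.6 = 43.68 kPa.
q·N_q = 43.68 × 13.2 = 576.58 kPa
0.5·γ·B·N_γ·s_γ = 0.5 × 16.8 × 2.16 × 14.5 × 0.6 = 157.85 kPa
q_ult = 576.58 + 157.85 = 734.43 kPa.
Gross allowable pressure q_all = 734.43 / 3 = 244.81 kPa.
Footing area = 3.6644 m², so allowable column load = 244.81 × 3.6644 = 897.08 kN.

P_all ≈ 897 kN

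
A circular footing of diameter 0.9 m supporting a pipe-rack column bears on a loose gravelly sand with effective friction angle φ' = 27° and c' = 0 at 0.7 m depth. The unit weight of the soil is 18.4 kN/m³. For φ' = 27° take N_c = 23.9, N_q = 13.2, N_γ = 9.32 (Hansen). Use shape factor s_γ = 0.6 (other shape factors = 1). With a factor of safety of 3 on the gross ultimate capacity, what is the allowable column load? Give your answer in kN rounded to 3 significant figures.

Effective surcharge at the founding depth q = γ·D_f = 18.4 × 0.7 = 12.88 kPa.
q_ult = q·N_q + 0.5·γ·B·N_γ·s_γ
     = 12.88 × 13.2 + 0.5 × 18.4 × 0.9 × 9.32 × 0.6
     = 170.02 + 46.302 = 216.32 kPa.
Gross allowable pressure q_all = 216.32 / 3 = 72.106 kPa.
Footing area = 0.6362 m², so allowable column load = 72.106 × 0.6362 = 45.874 kN.

P_all ≈ 45.9 kN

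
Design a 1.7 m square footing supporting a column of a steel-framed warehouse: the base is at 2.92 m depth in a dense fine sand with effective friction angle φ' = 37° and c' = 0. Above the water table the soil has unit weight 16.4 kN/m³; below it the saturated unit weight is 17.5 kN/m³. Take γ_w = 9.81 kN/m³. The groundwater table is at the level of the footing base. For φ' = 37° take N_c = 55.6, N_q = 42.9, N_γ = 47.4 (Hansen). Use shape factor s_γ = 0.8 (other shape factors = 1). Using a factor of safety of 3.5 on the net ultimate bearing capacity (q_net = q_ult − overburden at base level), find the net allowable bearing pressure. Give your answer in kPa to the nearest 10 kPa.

Effective surcharge at the founding depth q = γ·D_f = 16.4 × 2.92 = 47.888 kPa.
The water table coincides with the base, so in the self-weight term γ → γ' = 7.69 kN/m³.
q_ult = q·N_q + 0.5·γ·B·N_γ·s_γ
     = 47.888 × 42.9 + 0.5 × 7.69 × 1.7 × 47.4 × 0.8
     = 2054.4 + 247.86 = 2302.3 kPa.
q_net = 2302.3 − 47.888 = 2254.4 kPa.
q_all(net) = 2254.4 / 3.5 = 644.11 kPa.

q_all(net) ≈ 640 kPa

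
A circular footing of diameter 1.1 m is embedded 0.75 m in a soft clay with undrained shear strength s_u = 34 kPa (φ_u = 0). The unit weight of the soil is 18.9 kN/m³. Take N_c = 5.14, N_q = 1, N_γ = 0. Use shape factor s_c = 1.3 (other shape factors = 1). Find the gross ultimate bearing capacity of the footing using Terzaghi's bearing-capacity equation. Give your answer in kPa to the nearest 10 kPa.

Overburden at base level: q = 18.9 × 0.75 = 14.175 kPa.
Cohesion term c·N_c·s_c = 34 × 5.14 × 1.3 = 227.19 kPa; surcharge term q·N_q = 14.175 × 1 = 14.175 kPa.
q_ult = 227.19 + 14.175 = 241.36 kPa.

q_ult ≈ 240 kPa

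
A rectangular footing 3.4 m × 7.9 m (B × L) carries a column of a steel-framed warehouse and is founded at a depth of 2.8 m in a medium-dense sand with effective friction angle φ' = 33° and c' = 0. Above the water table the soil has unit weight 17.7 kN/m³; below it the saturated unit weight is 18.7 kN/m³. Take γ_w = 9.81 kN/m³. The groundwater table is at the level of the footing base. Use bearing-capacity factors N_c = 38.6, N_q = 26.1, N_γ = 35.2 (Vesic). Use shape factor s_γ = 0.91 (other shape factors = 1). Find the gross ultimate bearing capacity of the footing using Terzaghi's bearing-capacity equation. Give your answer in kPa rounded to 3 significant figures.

q_ult ≈ 1780 kPa

q = γ·D_f = 17.7 × 2.8 = 49.56 kPa.
For the ½γBN_γ term take γ' = 18.7 − 9.81 = 8.89 kN/m³ (soil below base is submerged).
q·N_q = 49.56 × 26.1 = 1293.5 kPa
0.5·γ·B·N_γ·s_γ = 0.5 × 8.89 × 3.4 × 35.2 × 0.91 = 484.1 kPa
q_ult = 1293.5 + 484.1 = 1777.6 kPa.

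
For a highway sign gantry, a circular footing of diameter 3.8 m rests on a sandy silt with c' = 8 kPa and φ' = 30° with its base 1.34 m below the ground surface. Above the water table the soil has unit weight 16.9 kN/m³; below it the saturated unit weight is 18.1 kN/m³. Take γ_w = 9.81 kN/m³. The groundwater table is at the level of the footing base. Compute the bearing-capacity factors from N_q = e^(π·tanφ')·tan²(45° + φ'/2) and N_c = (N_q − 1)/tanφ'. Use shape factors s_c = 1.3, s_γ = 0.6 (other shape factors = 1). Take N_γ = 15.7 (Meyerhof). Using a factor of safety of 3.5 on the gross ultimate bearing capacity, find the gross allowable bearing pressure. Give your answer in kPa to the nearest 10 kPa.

N_q = e^(π·tan30°)·tan²(60°) = 18.4; N_c = (N_q − 1)/tanφ' = 30.14.
Effective surcharge at the founding depth q = γ·D_f = 16.9 × 1.34 = 22.646 kPa.
The water table coincides with the base, so in the self-weight term γ → γ' = 8.29 kN/m³.
q_ult = c·N_c·s_c + q·N_q + 0.5·γ·B·N_γ·s_γ
     = 8 × 30.14 × 1.3 + 22.646 × 18.401 + 0.5 × 8.29 × 3.8 × 15.7 × 0.6
     = 313.45 + 416.71 + 148.37 = 878.54 kPa.
q_all = 878.54 / 3.5 = 251.01 kPa.

q_all ≈ 250 kPa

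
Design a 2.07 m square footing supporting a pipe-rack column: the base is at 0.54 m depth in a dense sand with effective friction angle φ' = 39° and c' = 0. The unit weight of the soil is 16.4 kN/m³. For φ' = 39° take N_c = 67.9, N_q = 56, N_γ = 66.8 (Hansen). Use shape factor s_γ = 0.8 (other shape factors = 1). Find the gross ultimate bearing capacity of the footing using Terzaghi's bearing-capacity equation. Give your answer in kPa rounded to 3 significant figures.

Effective surcharge at the founding depth q = γ·D_f = 16.4 × 0.54 = 8.856 kPa.
q_ult = q·N_q + 0.5·γ·B·N_γ·s_γ
     = 8.856 × 56 + 0.5 × 16.4 × 2.07 × 66.8 × 0.8
     = 495.94 + 907.09 = 1403 kPa.

q_ult ≈ 1400 kPa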